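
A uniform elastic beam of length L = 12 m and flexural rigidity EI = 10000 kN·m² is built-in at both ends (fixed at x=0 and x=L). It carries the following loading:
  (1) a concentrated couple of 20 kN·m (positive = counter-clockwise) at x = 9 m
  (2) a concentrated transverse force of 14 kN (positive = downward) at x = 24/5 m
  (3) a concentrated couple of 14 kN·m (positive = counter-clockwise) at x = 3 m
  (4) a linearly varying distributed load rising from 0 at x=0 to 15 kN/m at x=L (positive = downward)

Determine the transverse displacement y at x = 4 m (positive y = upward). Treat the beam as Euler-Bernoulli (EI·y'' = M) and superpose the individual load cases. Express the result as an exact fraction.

y(4) = -74519/1875000 m

Load 1 — applied couple M₀=20 kN·m at a=9 m (b=L-a=3):
  y_1 = (R_Ax³/6 - M_Ax²/2)/EI  [x≤a] with R_A=15/8, M_A=25/4 = ((15/8)·4³/6 - (25/4)·4²/2)/10000 = -3/1000 m
Load 2 — point force P=14 kN at a=24/5 m (b=L-a=36/5):
  y_2 = -Pb²x²(3aL-(3a+b)x)/(6L³EI)  [x≤a] = -14·(36/5)²·4²·(3·(24/5)·12-(3·(24/5)+(36/5))·4)/(6·12³·10000) = -756/78125 m
Load 3 — applied couple M₀=14 kN·m at a=3 m (b=L-a=9):
  y_3 = (R_Ax³/6 - M_Ax²/2 - M₀(x-a)²/2)/EI  [x>a] with R_A=21/16, M_A=-21/8 = ((21/16)·4³/6 - (-21/8)·4²/2 - 14·(4-3)²/2)/10000 = 7/2500 m
Load 4 — triangular load w₀=15 kN/m (0→w₀ over full span):
  y_4 = -w₀x²(L-x)²(x+2L)/(120LEI) = -15·4²·(12-4)²·(4+2·12)/(120·12·10000) = -56/1875 m
Superposition: y = Σ y_i = -74519/1875000 m ≈ -0.039743 m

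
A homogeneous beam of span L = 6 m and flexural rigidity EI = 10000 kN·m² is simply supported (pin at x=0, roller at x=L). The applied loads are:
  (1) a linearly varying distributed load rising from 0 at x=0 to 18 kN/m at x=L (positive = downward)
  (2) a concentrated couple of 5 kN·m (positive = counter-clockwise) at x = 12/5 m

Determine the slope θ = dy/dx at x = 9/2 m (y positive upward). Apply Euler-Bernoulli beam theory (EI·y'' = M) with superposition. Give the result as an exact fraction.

θ(9/2) = 34387/6400000 rad

Load 1 — triangular load w₀=18 kN/m (0→w₀ over full span):
  θ_1 = -w₀(7L⁴-30L²x²+15x⁴)/(360LEI) = -18·(7·6⁴-30·6²·(9/2)²+15·(9/2)⁴)/(360·6·10000) = 35451/6400000 rad
Load 2 — applied couple M₀=5 kN·m at a=12/5 m (b=L-a=18/5):
  θ_2 = (M₀x²/(2L)-M₀(x-a)+C₁)/EI  [x>a] with C₁=M₀(3b²-L²)/(6L)=2/5 = (5·(9/2)²/(2·6)-5·((9/2)-(12/5))+(2/5))/10000 = -133/800000 rad
Superposition: θ = Σ θ_i = 34387/6400000 rad ≈ 0.005373 rad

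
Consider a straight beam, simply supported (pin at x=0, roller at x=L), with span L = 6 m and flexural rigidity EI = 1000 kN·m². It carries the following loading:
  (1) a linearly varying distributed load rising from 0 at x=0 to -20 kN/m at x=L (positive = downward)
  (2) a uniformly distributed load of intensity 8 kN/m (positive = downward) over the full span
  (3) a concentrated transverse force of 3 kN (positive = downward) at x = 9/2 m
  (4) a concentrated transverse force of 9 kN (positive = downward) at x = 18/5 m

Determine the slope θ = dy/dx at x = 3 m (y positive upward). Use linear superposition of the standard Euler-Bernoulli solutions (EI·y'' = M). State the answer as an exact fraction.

θ(3) = 9849/4000000 rad

Load 1 — triangular load w₀=-20 kN/m (0→w₀ over full span):
  θ_1 = -w₀(7L⁴-30L²x²+15x⁴)/(360LEI) = -(-20)·(7·6⁴-30·6²·3²+15·3⁴)/(360·6·1000) = 21/4000 rad
Load 2 — uniform load w=8 kN/m over full span:
  θ_2 = -w(L³-6Lx²+4x³)/(24EI) = -8·(6³-6·6·3²+4·3³)/(24·1000) = 0 rad
Load 3 — point force P=3 kN at a=9/2 m (b=L-a=3/2):
  θ_3 = -Pb(L²-b²-3x²)/(6LEI)  [x≤a] = -3·(3/2)·(6²-(3/2)²-3·3²)/(6·6·1000) = -27/32000 rad
Load 4 — point force P=9 kN at a=18/5 m (b=L-a=12/5):
  θ_4 = -Pb(L²-b²-3x²)/(6LEI)  [x≤a] = -9·(12/5)·(6²-(12/5)²-3·3²)/(6·6·1000) = -243/125000 rad
Superposition: θ = Σ θ_i = 9849/4000000 rad ≈ 0.002462 rad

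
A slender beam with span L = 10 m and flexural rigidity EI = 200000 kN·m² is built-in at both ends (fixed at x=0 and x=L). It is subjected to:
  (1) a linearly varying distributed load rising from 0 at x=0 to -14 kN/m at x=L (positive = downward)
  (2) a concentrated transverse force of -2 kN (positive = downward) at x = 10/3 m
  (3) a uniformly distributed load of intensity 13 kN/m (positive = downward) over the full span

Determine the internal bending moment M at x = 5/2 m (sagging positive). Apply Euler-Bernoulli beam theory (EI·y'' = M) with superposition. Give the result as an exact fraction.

M(5/2) = 4585/432 kN·m

Load 1 — triangular load w₀=-14 kN/m (0→w₀ over full span):
  M_1 = 3w₀Lx/20 - w₀L²/30 - w₀x³/(6L) = 3·(-14)·10·(5/2)/20 - (-14)·10²/30 - (-14)·(5/2)³/(6·10) = -35/16 kN·m
Load 2 — point force P=-2 kN at a=10/3 m (b=L-a=20/3):
  M_2 = Pb²(3a+b)x/L³ - Pab²/L²  [x≤a] = (-2)·(20/3)²·(3·(10/3)+(20/3))·(5/2)/10³ - (-2)·(10/3)·(20/3)²/10² = -20/27 kN·m
Load 3 — uniform load w=13 kN/m over full span:
  M_3 = wLx/2 - wL²/12 - wx²/2 = 13·10·(5/2)/2 - 13·10²/12 - 13·(5/2)²/2 = 325/24 kN·m
Superposition: M = Σ M_i = 4585/432 kN·m ≈ 10.613426 kN·m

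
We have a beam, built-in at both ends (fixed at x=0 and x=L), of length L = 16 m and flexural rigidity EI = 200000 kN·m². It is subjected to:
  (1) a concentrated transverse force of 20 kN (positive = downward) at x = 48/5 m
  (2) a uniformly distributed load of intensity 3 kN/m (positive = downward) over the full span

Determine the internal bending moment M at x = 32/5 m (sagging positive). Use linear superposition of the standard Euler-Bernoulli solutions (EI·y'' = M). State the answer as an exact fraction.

M(32/5) = 5312/125 kN·m

Load 1 — point force P=20 kN at a=48/5 m (b=L-a=32/5):
  M_1 = Pb²(3a+b)x/L³ - Pab²/L²  [x≤a] = 20·(32/5)²·(3·(48/5)+(32/5))·(32/5)/16³ - 20·(48/5)·(32/5)²/16² = 1792/125 kN·m
Load 2 — uniform load w=3 kN/m over full span:
  M_2 = wLx/2 - wL²/12 - wx²/2 = 3·16·(32/5)/2 - 3·16²/12 - 3·(32/5)²/2 = 704/25 kN·m
Superposition: M = Σ M_i = 5312/125 kN·m ≈ 42.496000 kN·m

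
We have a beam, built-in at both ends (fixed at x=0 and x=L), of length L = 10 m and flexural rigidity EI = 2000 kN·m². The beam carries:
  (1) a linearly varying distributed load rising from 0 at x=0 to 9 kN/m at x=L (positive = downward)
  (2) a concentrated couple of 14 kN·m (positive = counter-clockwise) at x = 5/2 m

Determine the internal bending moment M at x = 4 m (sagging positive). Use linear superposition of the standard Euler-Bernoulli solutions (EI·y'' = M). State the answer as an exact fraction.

Load 1 — triangular load w₀=9 kN/m (0→w₀ over full span):
  M_1 = 3w₀Lx/20 - w₀L²/30 - w₀x³/(6L) = 3·9·10·4/20 - 9·10²/30 - 9·4³/(6·10) = 72/5 kN·m
Load 2 — applied couple M₀=14 kN·m at a=5/2 m (b=L-a=15/2):
  M_2 = R_Ax - M_A - M₀  [x>a] with R_A=63/40, M_A=-21/8 = (63/40)·4 - (-21/8) - 14 = -203/40 kN·m
Superposition: M = Σ M_i = 373/40 kN·m ≈ 9.325000 kN·m

M(4) = 373/40 kN·m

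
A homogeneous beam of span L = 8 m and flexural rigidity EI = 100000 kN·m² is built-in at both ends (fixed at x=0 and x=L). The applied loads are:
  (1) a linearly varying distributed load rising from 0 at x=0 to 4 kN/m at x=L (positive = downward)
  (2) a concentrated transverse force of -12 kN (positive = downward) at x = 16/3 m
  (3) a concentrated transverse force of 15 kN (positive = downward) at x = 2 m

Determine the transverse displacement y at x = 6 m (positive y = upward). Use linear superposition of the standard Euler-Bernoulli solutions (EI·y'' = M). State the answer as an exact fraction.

y(6) = -5111/108000000 m

Load 1 — triangular load w₀=4 kN/m (0→w₀ over full span):
  y_1 = -w₀x²(L-x)²(x+2L)/(120LEI) = -4·6²·(8-6)²·(6+2·8)/(120·8·100000) = -33/250000 m
Load 2 — point force P=-12 kN at a=16/3 m (b=L-a=8/3):
  y_2 = -Pa²(L-x)²(3bL-(3b+a)(L-x))/(6L³EI)  [x>a] = -(-12)·(16/3)²·(8-6)²·(3·(8/3)·8-(3·(8/3)+(16/3))·(8-6))/(6·8³·100000) = 14/84375 m
Load 3 — point force P=15 kN at a=2 m (b=L-a=6):
  y_3 = -Pa²(L-x)²(3bL-(3b+a)(L-x))/(6L³EI)  [x>a] = -15·2²·(8-6)²·(3·6·8-(3·6+2)·(8-6))/(6·8³·100000) = -13/160000 m
Superposition: y = Σ y_i = -5111/108000000 m ≈ -0.000047 m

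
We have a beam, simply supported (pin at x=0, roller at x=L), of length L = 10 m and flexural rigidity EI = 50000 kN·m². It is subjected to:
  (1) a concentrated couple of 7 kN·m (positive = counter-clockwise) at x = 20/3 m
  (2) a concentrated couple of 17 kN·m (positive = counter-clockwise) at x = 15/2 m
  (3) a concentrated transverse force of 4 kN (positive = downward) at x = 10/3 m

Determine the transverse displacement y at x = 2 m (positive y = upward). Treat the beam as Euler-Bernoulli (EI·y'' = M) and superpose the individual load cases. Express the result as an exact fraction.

Load 1 — applied couple M₀=7 kN·m at a=20/3 m (b=L-a=10/3):
  y_1 = (M₀x³/(6L)+C₁x)/EI  [x≤a] with C₁=M₀(3b²-L²)/(6L)=-70/9 = (7·2³/(6·10)+(-70/9)·2)/50000 = -329/1125000 m
Load 2 — applied couple M₀=17 kN·m at a=15/2 m (b=L-a=5/2):
  y_2 = (M₀x³/(6L)+C₁x)/EI  [x≤a] with C₁=M₀(3b²-L²)/(6L)=-1105/48 = (17·2³/(6·10)+(-1105/48)·2)/50000 = -1751/2000000 m
Load 3 — point force P=4 kN at a=10/3 m (b=L-a=20/3):
  y_3 = -Pbx(L²-b²-x²)/(6LEI)  [x≤a] = -4·(20/3)·2·(10²-(20/3)²-2²)/(6·10·50000) = -232/253125 m
Superposition: y = Σ y_i = -337687/162000000 m ≈ -0.002084 m

y(2) = -337687/162000000 m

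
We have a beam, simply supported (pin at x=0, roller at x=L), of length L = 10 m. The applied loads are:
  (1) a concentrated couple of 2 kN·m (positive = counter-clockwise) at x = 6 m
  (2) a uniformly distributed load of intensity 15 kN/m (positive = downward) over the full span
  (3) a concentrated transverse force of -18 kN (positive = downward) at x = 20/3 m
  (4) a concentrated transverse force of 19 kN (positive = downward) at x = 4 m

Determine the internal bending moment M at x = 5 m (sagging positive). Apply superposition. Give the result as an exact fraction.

Load 1 — applied couple M₀=2 kN·m at a=6 m (b=L-a=4):
  M_1 = M₀x/L  [x≤a] = 2·5/10 = 1 kN·m
Load 2 — uniform load w=15 kN/m over full span:
  M_2 = wx(L-x)/2 = 15·5·(10-5)/2 = 375/2 kN·m
Load 3 — point force P=-18 kN at a=20/3 m (b=L-a=10/3):
  M_3 = Pbx/L  [x≤a] = (-18)·(10/3)·5/10 = -30 kN·m
Load 4 — point force P=19 kN at a=4 m (b=L-a=6):
  M_4 = Pa(L-x)/L  [x>a] = 19·4·(10-5)/10 = 38 kN·m
Superposition: M = Σ M_i = 393/2 kN·m ≈ 196.500000 kN·m

M(5) = 393/2 kN·m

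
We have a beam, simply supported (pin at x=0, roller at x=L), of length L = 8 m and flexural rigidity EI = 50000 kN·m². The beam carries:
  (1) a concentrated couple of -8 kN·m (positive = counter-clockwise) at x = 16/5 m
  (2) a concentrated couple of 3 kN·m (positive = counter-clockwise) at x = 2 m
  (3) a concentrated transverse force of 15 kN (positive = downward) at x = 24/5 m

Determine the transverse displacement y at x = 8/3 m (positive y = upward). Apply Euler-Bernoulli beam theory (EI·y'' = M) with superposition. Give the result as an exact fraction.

Load 1 — applied couple M₀=-8 kN·m at a=16/5 m (b=L-a=24/5):
  y_1 = (M₀x³/(6L)+C₁x)/EI  [x≤a] with C₁=M₀(3b²-L²)/(6L)=-64/75 = ((-8)·(8/3)³/(6·8)+(-64/75)·(8/3))/50000 = -688/6328125 m
Load 2 — applied couple M₀=3 kN·m at a=2 m (b=L-a=6):
  y_2 = (M₀x³/(6L)-M₀(x-a)²/2+C₁x)/EI  [x>a] with C₁=M₀(3b²-L²)/(6L)=11/4 = (3·(8/3)³/(6·8)-3·((8/3)-2)²/2+(11/4)·(8/3))/50000 = 53/337500 m
Load 3 — point force P=15 kN at a=24/5 m (b=L-a=16/5):
  y_3 = -Pbx(L²-b²-x²)/(6LEI)  [x≤a] = -15·(16/5)·(8/3)·(8²-(16/5)²-(8/3)²)/(6·8·50000) = -5248/2109375 m
Superposition: y = Σ y_i = -61753/25312500 m ≈ -0.002440 m

y(8/3) = -61753/25312500 m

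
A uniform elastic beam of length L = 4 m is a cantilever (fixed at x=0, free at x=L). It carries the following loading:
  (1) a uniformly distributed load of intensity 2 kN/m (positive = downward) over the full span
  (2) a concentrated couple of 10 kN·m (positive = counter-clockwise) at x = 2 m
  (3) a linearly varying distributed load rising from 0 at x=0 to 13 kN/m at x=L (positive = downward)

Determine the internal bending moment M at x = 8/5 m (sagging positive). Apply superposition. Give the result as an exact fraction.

Load 1 — uniform load w=2 kN/m over full span:
  M_1 = -w(L-x)²/2 = -2·(4-(8/5))²/2 = -144/25 kN·m
Load 2 — applied couple M₀=10 kN·m at a=2 m (b=L-a=2):
  M_2 = M₀  [x≤a] = 10 = 10 kN·m
Load 3 — triangular load w₀=13 kN/m (0→w₀ over full span):
  M_3 = w₀Lx/2 - w₀L²/3 - w₀x³/(6L) = 13·4·(8/5)/2 - 13·4²/3 - 13·(8/5)³/(6·4) = -3744/125 kN·m
Superposition: M = Σ M_i = -3214/125 kN·m ≈ -25.712000 kN·m

M(8/5) = -3214/125 kN·m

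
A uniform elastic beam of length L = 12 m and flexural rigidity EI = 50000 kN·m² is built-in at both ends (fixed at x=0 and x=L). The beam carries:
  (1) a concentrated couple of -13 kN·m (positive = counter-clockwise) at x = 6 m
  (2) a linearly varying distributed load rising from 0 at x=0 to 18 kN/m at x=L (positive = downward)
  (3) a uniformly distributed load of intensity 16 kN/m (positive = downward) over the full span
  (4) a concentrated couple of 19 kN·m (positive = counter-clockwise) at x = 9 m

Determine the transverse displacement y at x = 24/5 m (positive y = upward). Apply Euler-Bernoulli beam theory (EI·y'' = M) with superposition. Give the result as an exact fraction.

y(24/5) = -9799407/390625000 m

Load 1 — applied couple M₀=-13 kN·m at a=6 m (b=L-a=6):
  y_1 = (R_Ax³/6 - M_Ax²/2)/EI  [x≤a] with R_A=-13/8, M_A=-13/4 = ((-13/8)·(24/5)³/6 - (-13/4)·(24/5)²/2)/50000 = 117/781250 m
Load 2 — triangular load w₀=18 kN/m (0→w₀ over full span):
  y_2 = -w₀x²(L-x)²(x+2L)/(120LEI) = -18·(24/5)²·(12-(24/5))²·((24/5)+2·12)/(120·12·50000) = -419904/48828125 m
Load 3 — uniform load w=16 kN/m over full span:
  y_3 = -wx²(L-x)²/(24EI) = -16·(24/5)²·(12-(24/5))²/(24·50000) = -31104/1953125 m
Load 4 — applied couple M₀=19 kN·m at a=9 m (b=L-a=3):
  y_4 = (R_Ax³/6 - M_Ax²/2)/EI  [x≤a] with R_A=57/32, M_A=95/16 = ((57/32)·(24/5)³/6 - (95/16)·(24/5)²/2)/50000 = -2223/3125000 m
Superposition: y = Σ y_i = -9799407/390625000 m ≈ -0.025086 m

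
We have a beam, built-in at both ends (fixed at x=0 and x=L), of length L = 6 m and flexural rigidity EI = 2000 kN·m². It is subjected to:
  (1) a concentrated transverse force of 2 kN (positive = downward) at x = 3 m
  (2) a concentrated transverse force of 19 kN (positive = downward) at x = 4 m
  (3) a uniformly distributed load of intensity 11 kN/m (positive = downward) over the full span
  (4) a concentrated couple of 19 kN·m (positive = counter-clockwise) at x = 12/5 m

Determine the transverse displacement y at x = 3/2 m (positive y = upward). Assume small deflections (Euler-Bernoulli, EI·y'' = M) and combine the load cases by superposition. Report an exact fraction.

y(3/2) = -2207/153600 m

Load 1 — point force P=2 kN at a=3 m (b=L-a=3):
  y_1 = -Pb²x²(3aL-(3a+b)x)/(6L³EI)  [x≤a] = -2·3²·(3/2)²·(3·3·6-(3·3+3)·(3/2))/(6·6³·2000) = -9/16000 m
Load 2 — point force P=19 kN at a=4 m (b=L-a=2):
  y_2 = -Pb²x²(3aL-(3a+b)x)/(6L³EI)  [x≤a] = -19·2²·(3/2)²·(3·4·6-(3·4+2)·(3/2))/(6·6³·2000) = -323/96000 m
Load 3 — uniform load w=11 kN/m over full span:
  y_3 = -wx²(L-x)²/(24EI) = -11·(3/2)²·(6-(3/2))²/(24·2000) = -2673/256000 m
Load 4 — applied couple M₀=19 kN·m at a=12/5 m (b=L-a=18/5):
  y_4 = (R_Ax³/6 - M_Ax²/2)/EI  [x≤a] with R_A=114/25, M_A=57/25 = ((114/25)·(3/2)³/6 - (57/25)·(3/2)²/2)/2000 = 0 m
Superposition: y = Σ y_i = -2207/153600 m ≈ -0.014368 m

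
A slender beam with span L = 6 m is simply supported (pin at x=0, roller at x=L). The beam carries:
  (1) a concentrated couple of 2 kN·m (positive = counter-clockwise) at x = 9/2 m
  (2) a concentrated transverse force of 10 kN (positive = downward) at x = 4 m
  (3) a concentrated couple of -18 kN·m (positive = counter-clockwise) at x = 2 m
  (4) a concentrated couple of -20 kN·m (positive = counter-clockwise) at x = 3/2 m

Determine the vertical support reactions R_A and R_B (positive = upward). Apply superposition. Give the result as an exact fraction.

Load 1 — applied couple M₀=2 kN·m at a=9/2 m (b=L-a=3/2):
  R_A = M₀/L = 2/6 = 1/3 kN
  R_B = -M₀/L = -2/6 = -1/3 kN
Load 2 — point force P=10 kN at a=4 m (b=L-a=2):
  R_A = Pb/L = 10·2/6 = 10/3 kN
  R_B = Pa/L = 10·4/6 = 20/3 kN
Load 3 — applied couple M₀=-18 kN·m at a=2 m (b=L-a=4):
  R_A = M₀/L = (-18)/6 = -3 kN
  R_B = -M₀/L = -(-18)/6 = 3 kN
Load 4 — applied couple M₀=-20 kN·m at a=3/2 m (b=L-a=9/2):
  R_A = M₀/L = (-20)/6 = -10/3 kN
  R_B = -M₀/L = -(-20)/6 = 10/3 kN
Superposition: R_A = -8/3 kN, R_B = 38/3 kN

R_A = -8/3 kN, R_B = 38/3 kN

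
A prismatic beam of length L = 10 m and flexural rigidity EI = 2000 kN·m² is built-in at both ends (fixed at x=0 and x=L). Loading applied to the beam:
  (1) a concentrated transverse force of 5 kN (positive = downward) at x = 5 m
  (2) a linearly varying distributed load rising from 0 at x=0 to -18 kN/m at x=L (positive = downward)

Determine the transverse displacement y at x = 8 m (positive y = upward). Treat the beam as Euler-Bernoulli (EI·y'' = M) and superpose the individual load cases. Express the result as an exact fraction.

y(8) = 14753/300000 m

Load 1 — point force P=5 kN at a=5 m (b=L-a=5):
  y_1 = -Pa²(L-x)²(3bL-(3b+a)(L-x))/(6L³EI)  [x>a] = -5·5²·(10-8)²·(3·5·10-(3·5+5)·(10-8))/(6·10³·2000) = -11/2400 m
Load 2 — triangular load w₀=-18 kN/m (0→w₀ over full span):
  y_2 = -w₀x²(L-x)²(x+2L)/(120LEI) = -(-18)·8²·(10-8)²·(8+2·10)/(120·10·2000) = 168/3125 m
Superposition: y = Σ y_i = 14753/300000 m ≈ 0.049177 m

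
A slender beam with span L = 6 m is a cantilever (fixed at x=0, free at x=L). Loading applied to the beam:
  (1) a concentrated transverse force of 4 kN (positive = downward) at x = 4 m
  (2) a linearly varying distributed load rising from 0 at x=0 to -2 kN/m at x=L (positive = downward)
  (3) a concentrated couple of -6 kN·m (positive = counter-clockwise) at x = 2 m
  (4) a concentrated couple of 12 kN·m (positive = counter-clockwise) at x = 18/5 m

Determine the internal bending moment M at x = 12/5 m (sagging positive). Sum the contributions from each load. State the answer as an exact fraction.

M(12/5) = 1996/125 kN·m

Load 1 — point force P=4 kN at a=4 m (b=L-a=2):
  M_1 = -P(a-x)  [x≤a] = -4·(4-(12/5)) = -32/5 kN·m
Load 2 — triangular load w₀=-2 kN/m (0→w₀ over full span):
  M_2 = w₀Lx/2 - w₀L²/3 - w₀x³/(6L) = (-2)·6·(12/5)/2 - (-2)·6²/3 - (-2)·(12/5)³/(6·6) = 1296/125 kN·m
Load 3 — applied couple M₀=-6 kN·m at a=2 m (b=L-a=4):
  M_3 = 0  [x>a] = 0 kN·m
Load 4 — applied couple M₀=12 kN·m at a=18/5 m (b=L-a=12/5):
  M_4 = M₀  [x≤a] = 12 = 12 kN·m
Superposition: M = Σ M_i = 1996/125 kN·m ≈ 15.968000 kN·m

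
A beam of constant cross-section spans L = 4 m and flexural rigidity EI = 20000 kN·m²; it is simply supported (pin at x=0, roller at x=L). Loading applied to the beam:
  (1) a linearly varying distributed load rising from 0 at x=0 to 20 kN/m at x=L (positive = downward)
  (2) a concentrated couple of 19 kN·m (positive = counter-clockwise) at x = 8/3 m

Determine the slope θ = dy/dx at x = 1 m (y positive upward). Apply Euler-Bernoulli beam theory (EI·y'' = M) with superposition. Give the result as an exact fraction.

θ(1) = -49/40000 rad

Load 1 — triangular load w₀=20 kN/m (0→w₀ over full span):
  θ_1 = -w₀(7L⁴-30L²x²+15x⁴)/(360LEI) = -20·(7·4⁴-30·4²·1²+15·1⁴)/(360·4·20000) = -1327/1440000 rad
Load 2 — applied couple M₀=19 kN·m at a=8/3 m (b=L-a=4/3):
  θ_2 = (M₀x²/(2L)+C₁)/EI  [x≤a] with C₁=M₀(3b²-L²)/(6L)=-76/9 = (19·1²/(2·4)+(-76/9))/20000 = -437/1440000 rad
Superposition: θ = Σ θ_i = -49/40000 rad ≈ -0.001225 rad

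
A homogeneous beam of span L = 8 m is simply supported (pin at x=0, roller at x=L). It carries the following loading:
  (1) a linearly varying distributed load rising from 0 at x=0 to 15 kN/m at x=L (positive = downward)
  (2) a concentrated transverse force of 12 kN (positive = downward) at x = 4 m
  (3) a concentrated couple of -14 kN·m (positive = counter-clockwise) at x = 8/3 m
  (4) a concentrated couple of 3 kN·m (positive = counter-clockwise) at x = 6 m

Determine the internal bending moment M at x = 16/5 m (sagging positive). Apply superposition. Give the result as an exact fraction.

M(16/5) = 2064/25 kN·m

Load 1 — triangular load w₀=15 kN/m (0→w₀ over full span):
  M_1 = w₀Lx/6 - w₀x³/(6L) = 15·8·(16/5)/6 - 15·(16/5)³/(6·8) = 1344/25 kN·m
Load 2 — point force P=12 kN at a=4 m (b=L-a=4):
  M_2 = Pbx/L  [x≤a] = 12·4·(16/5)/8 = 96/5 kN·m
Load 3 — applied couple M₀=-14 kN·m at a=8/3 m (b=L-a=16/3):
  M_3 = M₀x/L - M₀  [x>a] = (-14)·(16/5)/8 - (-14) = 42/5 kN·m
Load 4 — applied couple M₀=3 kN·m at a=6 m (b=L-a=2):
  M_4 = M₀x/L  [x≤a] = 3·(16/5)/8 = 6/5 kN·m
Superposition: M = Σ M_i = 2064/25 kN·m ≈ 82.560000 kN·m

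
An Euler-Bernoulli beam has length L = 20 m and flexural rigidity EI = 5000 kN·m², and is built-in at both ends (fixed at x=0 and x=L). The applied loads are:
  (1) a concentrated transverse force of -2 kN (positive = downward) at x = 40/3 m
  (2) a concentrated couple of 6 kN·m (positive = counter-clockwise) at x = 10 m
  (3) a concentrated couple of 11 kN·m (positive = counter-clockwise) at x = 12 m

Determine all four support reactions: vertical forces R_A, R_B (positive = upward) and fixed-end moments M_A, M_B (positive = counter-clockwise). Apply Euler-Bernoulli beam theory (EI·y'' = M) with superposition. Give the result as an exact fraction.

Load 1 — point force P=-2 kN at a=40/3 m (b=L-a=20/3):
  R_A = Pb²(3a+b)/L³ = (-2)·(20/3)²·(3·(40/3)+(20/3))/20³ = -14/27 kN
  M_A = Pab²/L² = (-2)·(40/3)·(20/3)²/20² = -80/27 kN·m
  R_B = Pa²(a+3b)/L³ = (-2)·(40/3)²·((40/3)+3·(20/3))/20³ = -40/27 kN
  M_B = -Pa²b/L² = -(-2)·(40/3)²·(20/3)/20² = 160/27 kN·m
Load 2 — applied couple M₀=6 kN·m at a=10 m (b=L-a=10):
  R_A = 6M₀ab/L³ = 6·6·10·10/20³ = 9/20 kN
  M_A = M₀b(2a-b)/L² = 6·10·(2·10-10)/20² = 3/2 kN·m
  R_B = -6M₀ab/L³ = -6·6·10·10/20³ = -9/20 kN
  M_B = M₀a(2b-a)/L² = 6·10·(2·10-10)/20² = 3/2 kN·m
Load 3 — applied couple M₀=11 kN·m at a=12 m (b=L-a=8):
  R_A = 6M₀ab/L³ = 6·11·12·8/20³ = 99/125 kN
  M_A = M₀b(2a-b)/L² = 11·8·(2·12-8)/20² = 88/25 kN·m
  R_B = -6M₀ab/L³ = -6·11·12·8/20³ = -99/125 kN
  M_B = M₀a(2b-a)/L² = 11·12·(2·8-12)/20² = 33/25 kN·m
Superposition: R_A = 9767/13500 kN, M_A = 2777/1350 kN·m, R_B = -36767/13500 kN, M_B = 11807/1350 kN·m

R_A = 9767/13500 kN, M_A = 2777/1350 kN·m, R_B = -36767/13500 kN, M_B = 11807/1350 kN·m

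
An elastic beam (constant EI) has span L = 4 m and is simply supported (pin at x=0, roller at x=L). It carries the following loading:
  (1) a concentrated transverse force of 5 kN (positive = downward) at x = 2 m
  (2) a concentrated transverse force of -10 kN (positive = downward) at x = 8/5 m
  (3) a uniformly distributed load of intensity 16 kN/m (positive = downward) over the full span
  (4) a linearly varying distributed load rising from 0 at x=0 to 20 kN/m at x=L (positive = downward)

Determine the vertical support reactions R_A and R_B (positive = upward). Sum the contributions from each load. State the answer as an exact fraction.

R_A = 251/6 kN, R_B = 343/6 kN

Load 1 — point force P=5 kN at a=2 m (b=L-a=2):
  R_A = Pb/L = 5·2/4 = 5/2 kN
  R_B = Pa/L = 5·2/4 = 5/2 kN
Load 2 — point force P=-10 kN at a=8/5 m (b=L-a=12/5):
  R_A = Pb/L = (-10)·(12/5)/4 = -6 kN
  R_B = Pa/L = (-10)·(8/5)/4 = -4 kN
Load 3 — uniform load w=16 kN/m over full span:
  R_A = wL/2 = 16·4/2 = 32 kN
  R_B = wL/2 = 16·4/2 = 32 kN
Load 4 — triangular load w₀=20 kN/m (0→w₀ over full span):
  R_A = w₀L/6 = 20·4/6 = 40/3 kN
  R_B = w₀L/3 = 20·4/3 = 80/3 kN
Superposition: R_A = 251/6 kN, R_B = 343/6 kN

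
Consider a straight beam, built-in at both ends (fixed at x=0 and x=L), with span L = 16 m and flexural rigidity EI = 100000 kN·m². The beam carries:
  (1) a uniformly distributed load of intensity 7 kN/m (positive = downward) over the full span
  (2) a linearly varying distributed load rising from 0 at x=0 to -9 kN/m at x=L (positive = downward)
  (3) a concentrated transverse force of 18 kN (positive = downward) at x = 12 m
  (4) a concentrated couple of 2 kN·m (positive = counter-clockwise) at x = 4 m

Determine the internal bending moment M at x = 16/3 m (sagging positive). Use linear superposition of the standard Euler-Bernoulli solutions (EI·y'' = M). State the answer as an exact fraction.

M(16/3) = 1049/40 kN·m

Load 1 — uniform load w=7 kN/m over full span:
  M_1 = wLx/2 - wL²/12 - wx²/2 = 7·16·(16/3)/2 - 7·16²/12 - 7·(16/3)²/2 = 448/9 kN·m
Load 2 — triangular load w₀=-9 kN/m (0→w₀ over full span):
  M_2 = 3w₀Lx/20 - w₀L²/30 - w₀x³/(6L) = 3·(-9)·16·(16/3)/20 - (-9)·16²/30 - (-9)·(16/3)³/(6·16) = -1088/45 kN·m
Load 3 — point force P=18 kN at a=12 m (b=L-a=4):
  M_3 = Pb²(3a+b)x/L³ - Pab²/L²  [x≤a] = 18·4²·(3·12+4)·(16/3)/16³ - 18·12·4²/16² = 3/2 kN·m
Load 4 — applied couple M₀=2 kN·m at a=4 m (b=L-a=12):
  M_4 = R_Ax - M_A - M₀  [x>a] with R_A=9/64, M_A=-3/8 = (9/64)·(16/3) - (-3/8) - 2 = -7/8 kN·m
Superposition: M = Σ M_i = 1049/40 kN·m ≈ 26.225000 kN·m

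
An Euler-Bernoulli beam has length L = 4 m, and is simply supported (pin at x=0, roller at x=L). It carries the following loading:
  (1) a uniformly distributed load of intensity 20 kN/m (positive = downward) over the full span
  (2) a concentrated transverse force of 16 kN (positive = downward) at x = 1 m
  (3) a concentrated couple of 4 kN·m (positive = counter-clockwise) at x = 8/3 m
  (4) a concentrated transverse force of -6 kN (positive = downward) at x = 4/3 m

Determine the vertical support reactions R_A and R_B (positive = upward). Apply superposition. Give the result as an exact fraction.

Load 1 — uniform load w=20 kN/m over full span:
  R_A = wL/2 = 20·4/2 = 40 kN
  R_B = wL/2 = 20·4/2 = 40 kN
Load 2 — point force P=16 kN at a=1 m (b=L-a=3):
  R_A = Pb/L = 16·3/4 = 12 kN
  R_B = Pa/L = 16·1/4 = 4 kN
Load 3 — applied couple M₀=4 kN·m at a=8/3 m (b=L-a=4/3):
  R_A = M₀/L = 4/4 = 1 kN
  R_B = -M₀/L = -4/4 = -1 kN
Load 4 — point force P=-6 kN at a=4/3 m (b=L-a=8/3):
  R_A = Pb/L = (-6)·(8/3)/4 = -4 kN
  R_B = Pa/L = (-6)·(4/3)/4 = -2 kN
Superposition: R_A = 49 kN, R_B = 41 kN

R_A = 49 kN, R_B = 41 kN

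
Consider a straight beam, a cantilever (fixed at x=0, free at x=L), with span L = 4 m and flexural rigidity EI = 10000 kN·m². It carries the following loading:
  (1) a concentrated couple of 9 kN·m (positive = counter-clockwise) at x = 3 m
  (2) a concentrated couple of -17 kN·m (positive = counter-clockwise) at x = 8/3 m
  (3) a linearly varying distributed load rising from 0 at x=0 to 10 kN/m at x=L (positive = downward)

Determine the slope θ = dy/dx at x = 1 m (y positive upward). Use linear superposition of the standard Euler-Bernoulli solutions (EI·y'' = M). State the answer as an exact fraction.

θ(1) = -823/160000 rad

Load 1 — applied couple M₀=9 kN·m at a=3 m (b=L-a=1):
  θ_1 = M₀x/EI  [x≤a] = 9·1/10000 = 9/10000 rad
Load 2 — applied couple M₀=-17 kN·m at a=8/3 m (b=L-a=4/3):
  θ_2 = M₀x/EI  [x≤a] = (-17)·1/10000 = -17/10000 rad
Load 3 — triangular load w₀=10 kN/m (0→w₀ over full span):
  θ_3 = (w₀Lx²/4-w₀L²x/3-w₀x⁴/(24L))/EI = (10·4·1²/4-10·4²·1/3-10·1⁴/(24·4))/10000 = -139/32000 rad
Superposition: θ = Σ θ_i = -823/160000 rad ≈ -0.005144 rad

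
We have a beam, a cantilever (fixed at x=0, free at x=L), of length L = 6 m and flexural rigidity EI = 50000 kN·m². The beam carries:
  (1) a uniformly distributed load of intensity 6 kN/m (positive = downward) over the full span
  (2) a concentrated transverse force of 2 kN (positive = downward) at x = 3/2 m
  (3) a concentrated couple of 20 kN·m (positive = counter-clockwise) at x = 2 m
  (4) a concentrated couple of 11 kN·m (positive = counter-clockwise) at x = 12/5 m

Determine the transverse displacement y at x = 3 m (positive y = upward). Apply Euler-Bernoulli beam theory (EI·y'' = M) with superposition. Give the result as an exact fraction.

y(3) = -44471/10000000 m

Load 1 — uniform load w=6 kN/m over full span:
  y_1 = -wx²(x²-4Lx+6L²)/(24EI) = -6·3²·(3²-4·6·3+6·6²)/(24·50000) = -1377/200000 m
Load 2 — point force P=2 kN at a=3/2 m (b=L-a=9/2):
  y_2 = -Pa²(3x-a)/(6EI)  [x>a] = -2·(3/2)²·(3·3-(3/2))/(6·50000) = -9/80000 m
Load 3 — applied couple M₀=20 kN·m at a=2 m (b=L-a=4):
  y_3 = M₀a(2x-a)/(2EI)  [x>a] = 20·2·(2·3-2)/(2·50000) = 1/625 m
Load 4 — applied couple M₀=11 kN·m at a=12/5 m (b=L-a=18/5):
  y_4 = M₀a(2x-a)/(2EI)  [x>a] = 11·(12/5)·(2·3-(12/5))/(2·50000) = 297/312500 m
Superposition: y = Σ y_i = -44471/10000000 m ≈ -0.004447 m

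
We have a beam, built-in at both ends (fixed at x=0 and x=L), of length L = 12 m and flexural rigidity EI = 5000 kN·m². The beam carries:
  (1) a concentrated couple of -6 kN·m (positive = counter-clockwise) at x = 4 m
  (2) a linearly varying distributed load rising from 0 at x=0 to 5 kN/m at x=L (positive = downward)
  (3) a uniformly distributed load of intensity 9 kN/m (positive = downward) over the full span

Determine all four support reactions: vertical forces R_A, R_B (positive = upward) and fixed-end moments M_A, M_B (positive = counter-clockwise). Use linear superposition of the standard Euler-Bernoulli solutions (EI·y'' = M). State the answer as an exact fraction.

Load 1 — applied couple M₀=-6 kN·m at a=4 m (b=L-a=8):
  R_A = 6M₀ab/L³ = 6·(-6)·4·8/12³ = -2/3 kN
  M_A = M₀b(2a-b)/L² = (-6)·8·(2·4-8)/12² = 0 kN·m
  R_B = -6M₀ab/L³ = -6·(-6)·4·8/12³ = 2/3 kN
  M_B = M₀a(2b-a)/L² = (-6)·4·(2·8-4)/12² = -2 kN·m
Load 2 — triangular load w₀=5 kN/m (0→w₀ over full span):
  R_A = 3w₀L/20 = 3·5·12/20 = 9 kN
  M_A = w₀L²/30 = 5·12²/30 = 24 kN·m
  R_B = 7w₀L/20 = 7·5·12/20 = 21 kN
  M_B = -w₀L²/20 = -5·12²/20 = -36 kN·m
Load 3 — uniform load w=9 kN/m over full span:
  R_A = wL/2 = 9·12/2 = 54 kN
  M_A = wL²/12 = 9·12²/12 = 108 kN·m
  R_B = wL/2 = 9·12/2 = 54 kN
  M_B = -wL²/12 = -9·12²/12 = -108 kN·m
Superposition: R_A = 187/3 kN, M_A = 132 kN·m, R_B = 227/3 kN, M_B = -146 kN·m

R_A = 187/3 kN, M_A = 132 kN·m, R_B = 227/3 kN, M_B = -146 kN·m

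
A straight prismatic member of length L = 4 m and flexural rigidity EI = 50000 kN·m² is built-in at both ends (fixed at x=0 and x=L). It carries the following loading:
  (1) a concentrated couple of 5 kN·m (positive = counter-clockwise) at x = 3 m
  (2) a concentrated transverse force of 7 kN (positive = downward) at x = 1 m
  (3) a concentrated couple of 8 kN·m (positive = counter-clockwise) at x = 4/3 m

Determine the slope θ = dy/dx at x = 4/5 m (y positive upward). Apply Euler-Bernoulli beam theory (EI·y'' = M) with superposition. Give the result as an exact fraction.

θ(4/5) = -181/7500000 rad

Load 1 — applied couple M₀=5 kN·m at a=3 m (b=L-a=1):
  θ_1 = (R_Ax²/2 - M_Ax)/EI  [x≤a] with R_A=45/32, M_A=25/16 = ((45/32)·(4/5)²/2 - (25/16)·(4/5))/50000 = -1/62500 rad
Load 2 — point force P=7 kN at a=1 m (b=L-a=3):
  θ_2 = -Pb²x(2aL-(3a+b)x)/(2L³EI)  [x≤a] = -7·3²·(4/5)·(2·1·4-(3·1+3)·(4/5))/(2·4³·50000) = -63/2500000 rad
Load 3 — applied couple M₀=8 kN·m at a=4/3 m (b=L-a=8/3):
  θ_3 = (R_Ax²/2 - M_Ax)/EI  [x≤a] with R_A=8/3, M_A=0 = ((8/3)·(4/5)²/2 - 0·(4/5))/50000 = 4/234375 rad
Superposition: θ = Σ θ_i = -181/7500000 rad ≈ -0.000024 rad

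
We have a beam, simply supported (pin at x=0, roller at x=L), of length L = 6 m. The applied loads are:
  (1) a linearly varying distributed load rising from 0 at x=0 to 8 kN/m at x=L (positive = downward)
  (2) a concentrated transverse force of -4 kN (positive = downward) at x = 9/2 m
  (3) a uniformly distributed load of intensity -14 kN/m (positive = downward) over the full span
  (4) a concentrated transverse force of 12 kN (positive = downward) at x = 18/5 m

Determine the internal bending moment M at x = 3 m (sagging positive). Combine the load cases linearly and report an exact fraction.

M(3) = -168/5 kN·m

Load 1 — triangular load w₀=8 kN/m (0→w₀ over full span):
  M_1 = w₀Lx/6 - w₀x³/(6L) = 8·6·3/6 - 8·3³/(6·6) = 18 kN·m
Load 2 — point force P=-4 kN at a=9/2 m (b=L-a=3/2):
  M_2 = Pbx/L  [x≤a] = (-4)·(3/2)·3/6 = -3 kN·m
Load 3 — uniform load w=-14 kN/m over full span:
  M_3 = wx(L-x)/2 = (-14)·3·(6-3)/2 = -63 kN·m
Load 4 — point force P=12 kN at a=18/5 m (b=L-a=12/5):
  M_4 = Pbx/L  [x≤a] = 12·(12/5)·3/6 = 72/5 kN·m
Superposition: M = Σ M_i = -168/5 kN·m ≈ -33.600000 kN·m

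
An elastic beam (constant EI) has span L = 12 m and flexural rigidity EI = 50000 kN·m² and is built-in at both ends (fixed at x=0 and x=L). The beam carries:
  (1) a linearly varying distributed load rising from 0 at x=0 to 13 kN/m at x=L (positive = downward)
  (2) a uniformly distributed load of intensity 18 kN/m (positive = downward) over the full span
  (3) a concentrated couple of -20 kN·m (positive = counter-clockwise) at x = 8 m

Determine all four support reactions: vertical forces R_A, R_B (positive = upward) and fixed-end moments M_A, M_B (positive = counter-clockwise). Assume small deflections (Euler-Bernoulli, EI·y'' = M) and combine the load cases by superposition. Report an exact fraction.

R_A = 5813/45 kN, M_A = 4076/15 kN·m, R_B = 7417/45 kN, M_B = -1548/5 kN·m

Load 1 — triangular load w₀=13 kN/m (0→w₀ over full span):
  R_A = 3w₀L/20 = 3·13·12/20 = 117/5 kN
  M_A = w₀L²/30 = 13·12²/30 = 312/5 kN·m
  R_B = 7w₀L/20 = 7·13·12/20 = 273/5 kN
  M_B = -w₀L²/20 = -13·12²/20 = -468/5 kN·m
Load 2 — uniform load w=18 kN/m over full span:
  R_A = wL/2 = 18·12/2 = 108 kN
  M_A = wL²/12 = 18·12²/12 = 216 kN·m
  R_B = wL/2 = 18·12/2 = 108 kN
  M_B = -wL²/12 = -18·12²/12 = -216 kN·m
Load 3 — applied couple M₀=-20 kN·m at a=8 m (b=L-a=4):
  R_A = 6M₀ab/L³ = 6·(-20)·8·4/12³ = -20/9 kN
  M_A = M₀b(2a-b)/L² = (-20)·4·(2·8-4)/12² = -20/3 kN·m
  R_B = -6M₀ab/L³ = -6·(-20)·8·4/12³ = 20/9 kN
  M_B = M₀a(2b-a)/L² = (-20)·8·(2·4-8)/12² = 0 kN·m
Superposition: R_A = 5813/45 kN, M_A = 4076/15 kN·m, R_B = 7417/45 kN, M_B = -1548/5 kN·m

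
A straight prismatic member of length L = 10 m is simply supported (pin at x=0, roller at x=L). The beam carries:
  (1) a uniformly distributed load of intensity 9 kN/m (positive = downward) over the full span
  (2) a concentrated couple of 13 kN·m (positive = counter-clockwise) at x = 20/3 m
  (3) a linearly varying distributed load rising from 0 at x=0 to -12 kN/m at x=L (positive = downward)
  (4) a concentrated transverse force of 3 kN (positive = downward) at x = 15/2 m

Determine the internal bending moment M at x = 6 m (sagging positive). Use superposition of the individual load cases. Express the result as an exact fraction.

M(6) = 87/2 kN·m

Load 1 — uniform load w=9 kN/m over full span:
  M_1 = wx(L-x)/2 = 9·6·(10-6)/2 = 108 kN·m
Load 2 — applied couple M₀=13 kN·m at a=20/3 m (b=L-a=10/3):
  M_2 = M₀x/L  [x≤a] = 13·6/10 = 39/5 kN·m
Load 3 — triangular load w₀=-12 kN/m (0→w₀ over full span):
  M_3 = w₀Lx/6 - w₀x³/(6L) = (-12)·10·6/6 - (-12)·6³/(6·10) = -384/5 kN·m
Load 4 — point force P=3 kN at a=15/2 m (b=L-a=5/2):
  M_4 = Pbx/L  [x≤a] = 3·(5/2)·6/10 = 9/2 kN·m
Superposition: M = Σ M_i = 87/2 kN·m ≈ 43.500000 kN·m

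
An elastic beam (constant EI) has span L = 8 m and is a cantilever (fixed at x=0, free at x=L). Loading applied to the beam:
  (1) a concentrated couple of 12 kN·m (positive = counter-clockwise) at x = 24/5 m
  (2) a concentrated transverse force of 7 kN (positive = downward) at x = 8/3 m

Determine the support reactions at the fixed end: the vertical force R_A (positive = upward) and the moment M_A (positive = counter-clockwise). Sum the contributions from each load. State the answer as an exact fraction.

R_A = 7 kN, M_A = 20/3 kN·m

Load 1 — applied couple M₀=12 kN·m at a=24/5 m (b=L-a=16/5):
  R_A = 0 kN
  M_A = -M₀ = -12 kN·m
Load 2 — point force P=7 kN at a=8/3 m (b=L-a=16/3):
  R_A = P = 7 kN
  M_A = Pa = 7·(8/3) = 56/3 kN·m
Superposition: R_A = 7 kN, M_A = 20/3 kN·m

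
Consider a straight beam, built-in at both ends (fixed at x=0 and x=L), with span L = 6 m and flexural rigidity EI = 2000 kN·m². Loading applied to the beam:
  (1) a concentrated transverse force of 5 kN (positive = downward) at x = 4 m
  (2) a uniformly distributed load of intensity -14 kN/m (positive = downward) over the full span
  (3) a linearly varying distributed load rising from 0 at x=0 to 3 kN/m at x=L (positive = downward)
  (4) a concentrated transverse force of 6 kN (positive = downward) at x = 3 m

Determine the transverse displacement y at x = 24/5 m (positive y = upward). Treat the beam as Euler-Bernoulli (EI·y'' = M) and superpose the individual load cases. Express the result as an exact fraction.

Load 1 — point force P=5 kN at a=4 m (b=L-a=2):
  y_1 = -Pa²(L-x)²(3bL-(3b+a)(L-x))/(6L³EI)  [x>a] = -5·4²·(6-(24/5))²·(3·2·6-(3·2+4)·(6-(24/5)))/(6·6³·2000) = -2/1875 m
Load 2 — uniform load w=-14 kN/m over full span:
  y_2 = -wx²(L-x)²/(24EI) = -(-14)·(24/5)²·(6-(24/5))²/(24·2000) = 756/78125 m
Load 3 — triangular load w₀=3 kN/m (0→w₀ over full span):
  y_3 = -w₀x²(L-x)²(x+2L)/(120LEI) = -3·(24/5)²·(6-(24/5))²·((24/5)+2·6)/(120·6·2000) = -2268/1953125 m
Load 4 — point force P=6 kN at a=3 m (b=L-a=3):
  y_4 = -Pa²(L-x)²(3bL-(3b+a)(L-x))/(6L³EI)  [x>a] = -6·3²·(6-(24/5))²·(3·3·6-(3·3+3)·(6-(24/5)))/(6·6³·2000) = -297/250000 m
Superposition: y = Σ y_i = 586961/93750000 m ≈ 0.006261 m

y(24/5) = 586961/93750000 m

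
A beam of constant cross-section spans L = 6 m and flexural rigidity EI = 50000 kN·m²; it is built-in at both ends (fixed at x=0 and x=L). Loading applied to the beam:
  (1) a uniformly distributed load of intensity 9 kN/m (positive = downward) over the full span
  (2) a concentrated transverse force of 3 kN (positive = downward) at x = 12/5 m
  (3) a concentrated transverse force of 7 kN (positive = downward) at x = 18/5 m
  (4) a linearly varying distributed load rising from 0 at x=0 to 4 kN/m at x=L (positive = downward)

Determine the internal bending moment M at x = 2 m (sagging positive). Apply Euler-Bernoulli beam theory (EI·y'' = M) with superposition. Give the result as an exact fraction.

M(2) = 14291/1125 kN·m

Load 1 — uniform load w=9 kN/m over full span:
  M_1 = wLx/2 - wL²/12 - wx²/2 = 9·6·2/2 - 9·6²/12 - 9·2²/2 = 9 kN·m
Load 2 — point force P=3 kN at a=12/5 m (b=L-a=18/5):
  M_2 = Pb²(3a+b)x/L³ - Pab²/L²  [x≤a] = 3·(18/5)²·(3·(12/5)+(18/5))·2/6³ - 3·(12/5)·(18/5)²/6² = 162/125 kN·m
Load 3 — point force P=7 kN at a=18/5 m (b=L-a=12/5):
  M_3 = Pb²(3a+b)x/L³ - Pab²/L²  [x≤a] = 7·(12/5)²·(3·(18/5)+(12/5))·2/6³ - 7·(18/5)·(12/5)²/6² = 112/125 kN·m
Load 4 — triangular load w₀=4 kN/m (0→w₀ over full span):
  M_4 = 3w₀Lx/20 - w₀L²/30 - w₀x³/(6L) = 3·4·6·2/20 - 4·6²/30 - 4·2³/(6·6) = 68/45 kN·m
Superposition: M = Σ M_i = 14291/1125 kN·m ≈ 12.703111 kN·m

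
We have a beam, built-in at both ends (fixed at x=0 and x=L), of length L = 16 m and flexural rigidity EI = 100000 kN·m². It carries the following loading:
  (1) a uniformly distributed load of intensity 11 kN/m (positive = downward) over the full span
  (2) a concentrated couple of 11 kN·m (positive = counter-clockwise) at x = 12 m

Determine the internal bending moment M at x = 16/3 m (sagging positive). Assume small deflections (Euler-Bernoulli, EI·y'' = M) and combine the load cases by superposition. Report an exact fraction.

M(16/3) = 11363/144 kN·m

Load 1 — uniform load w=11 kN/m over full span:
  M_1 = wLx/2 - wL²/12 - wx²/2 = 11·16·(16/3)/2 - 11·16²/12 - 11·(16/3)²/2 = 704/9 kN·m
Load 2 — applied couple M₀=11 kN·m at a=12 m (b=L-a=4):
  M_2 = R_Ax - M_A  [x≤a] with R_A=99/128, M_A=55/16 = (99/128)·(16/3) - (55/16) = 11/16 kN·m
Superposition: M = Σ M_i = 11363/144 kN·m ≈ 78.909722 kN·m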